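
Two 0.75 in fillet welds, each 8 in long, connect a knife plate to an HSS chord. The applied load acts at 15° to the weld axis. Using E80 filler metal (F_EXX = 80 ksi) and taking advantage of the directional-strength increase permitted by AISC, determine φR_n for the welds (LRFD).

t_e = 0.707 × 0.75 = 0.5302 in; A_we = 0.5302 × 16 = 8.484 in².
Directional factor: 1.0 + 0.5 sin^1.5(15°) = 1.066.
F_nw = 0.6 × 80 × 1.066 = 51.16 ksi.
φR_n = 0.75 × 51.16 × 8.484 = 325.5 kips.

φR_n ≈ 326 kips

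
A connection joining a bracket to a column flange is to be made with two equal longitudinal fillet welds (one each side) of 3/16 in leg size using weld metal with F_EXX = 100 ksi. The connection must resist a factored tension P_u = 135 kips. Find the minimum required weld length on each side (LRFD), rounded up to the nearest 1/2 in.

Throat t_e = 0.707 × 0.1875 = 0.1326 in.
φr_n = 0.75 × 0.6 × 100 × 0.1326 = 5.965 kips/in.
L_req = P_u / φr_n = 135 / 5.965 = 22.63 in total.
Per side: 22.63 / 2 = 11.32 in.
Round up → use L = 11.5 in on each side.

L = 11.5 in on each side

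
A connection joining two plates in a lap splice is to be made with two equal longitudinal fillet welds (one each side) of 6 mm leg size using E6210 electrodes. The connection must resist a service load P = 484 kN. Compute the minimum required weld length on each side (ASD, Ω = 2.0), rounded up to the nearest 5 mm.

E62XX → F_EXX = 620 MPa.
Throat t_e = 0.707 × 6 = 4.242 mm.
r_n/Ω = (0.6 × 620 × 4.242) / 2.0 = 789 N/mm = 0.789 kN/mm.
L_req = P / (r_n/Ω) = 484 / 0.789 = 613.4 mm total.
Per side: 613.4 / 2 = 306.7 mm.
Round up → use L = 310 mm on each side.

L = 310 mm on each side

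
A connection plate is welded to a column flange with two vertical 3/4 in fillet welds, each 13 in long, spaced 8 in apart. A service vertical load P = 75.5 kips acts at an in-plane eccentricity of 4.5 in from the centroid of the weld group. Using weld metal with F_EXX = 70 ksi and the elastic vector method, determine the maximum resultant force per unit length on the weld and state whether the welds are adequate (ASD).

Total weld length L_w = 26 in. Treat welds as unit-width lines.
Polar moment about centroid: J = 2[d³/12 + d(b/2)²] = 2[13³/12 + 13×4²] = 782.2 in³.
Direct shear f_v = P/L_w = 75.5 / 26 = 2.904 kip/in (vertical).
Torsion M = P·e = 75.5 × 4.5 = 339.75 kip·in.
Critical point at (x, y) = (4, 6.5) from centroid. f_tx = M·y/J = 2.823 kip/in; f_ty = M·x/J = 1.737 kip/in.
Resultant f_max = √[f_tx² + (f_v + f_ty)²] = √[2.823² + (2.904 + 1.737)²] = 5.433 kip/in.
Capacity per unit length: r_n/Ω = (1/2.0) × 0.6 × 70 × (0.707 × 0.75) = 11.14 kip/in.
5.433 ≤ 11.14 → adequate.

f_max ≈ 5.43 kip/in; adequate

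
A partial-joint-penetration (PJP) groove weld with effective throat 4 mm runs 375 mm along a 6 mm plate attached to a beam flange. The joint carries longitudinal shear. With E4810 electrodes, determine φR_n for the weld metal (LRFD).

φR_n ≈ 324 kN

E48XX → F_EXX = 480 MPa.
Effective throat (given) t_e = 4 mm.
A_we = 4 × 375 = 1500 mm².
F_nw = 0.6 F_EXX = 288 MPa.
φR_n = 0.75 × 288 × 1500 × 10⁻³ = 324 kN.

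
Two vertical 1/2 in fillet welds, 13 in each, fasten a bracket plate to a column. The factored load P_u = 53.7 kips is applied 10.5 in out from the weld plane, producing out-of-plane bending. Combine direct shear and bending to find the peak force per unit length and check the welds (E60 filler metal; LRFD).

f_max ≈ 10.2 kip/in; NOT adequate

E60XX → F_EXX = 60 ksi.
L_w = 2 × 13 = 26 in; section modulus (unit throat) S = 2 × L²/6 = 56.33 in².
Direct shear f_v = P/L_w = 53.7/26 = 2.065 kip/in.
Moment M = P × e = 53.7 × 10.5 = 563.85 kip·in; bending f_b = M/S = 10.01 kip/in.
f_max = √(f_v² + f_b²) = √(2.065² + 10.01²) = 10.22 kip/in.
φr_n = 0.75 × 0.6 × 60 × (0.707 × 0.5) = 9.544 kip/in → NOT adequate.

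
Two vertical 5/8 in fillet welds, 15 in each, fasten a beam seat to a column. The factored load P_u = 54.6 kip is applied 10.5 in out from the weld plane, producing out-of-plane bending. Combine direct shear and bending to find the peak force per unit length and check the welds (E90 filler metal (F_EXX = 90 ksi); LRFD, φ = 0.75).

L_w = 2 × 15 = 30 in; section modulus (unit throat) S = 2 × L²/6 = 75 in².
Direct shear f_v = P/L_w = 54.6/30 = 1.82 kip/in.
Moment M = P × e = 54.6 × 10.5 = 573.3 kip·in; bending f_b = M/S = 7.644 kip/in.
f_max = √(f_v² + f_b²) = √(1.82² + 7.644²) = 7.858 kip/in.
φr_n = 0.75 × 0.6 × 90 × (0.707 × 0.625) = 17.9 kip/in → adequate.

f_max ≈ 7.86 kip/in; adequate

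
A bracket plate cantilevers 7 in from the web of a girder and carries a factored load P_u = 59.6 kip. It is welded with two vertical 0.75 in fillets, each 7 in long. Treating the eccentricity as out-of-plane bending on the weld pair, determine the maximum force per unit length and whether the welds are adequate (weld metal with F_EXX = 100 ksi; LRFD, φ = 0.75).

f_max ≈ 25.9 kip/in; NOT adequate

L_w = 2 × 7 = 14 in; section modulus (unit throat) S = 2 × L²/6 = 16.33 in².
Direct shear f_v = P/L_w = 59.6/14 = 4.257 kip/in.
Moment M = P × e = 59.6 × 7 = 417.2 kip·in; bending f_b = M/S = 25.54 kip/in.
f_max = √(f_v² + f_b²) = √(4.257² + 25.54²) = 25.9 kip/in.
φr_n = 0.75 × 0.6 × 100 × (0.707 × 0.75) = 23.86 kip/in → NOT adequate.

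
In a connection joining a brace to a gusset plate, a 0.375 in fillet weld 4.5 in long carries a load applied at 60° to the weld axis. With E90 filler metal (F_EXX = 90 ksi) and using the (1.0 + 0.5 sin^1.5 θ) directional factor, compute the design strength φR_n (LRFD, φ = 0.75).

t_e = 0.707 × 0.375 = 0.2651 in; A_we = 0.2651 × 4.5 = 1.193 in².
Directional factor: 1.0 + 0.5 sin^1.5(60°) = 1.403.
F_nw = 0.6 × 90 × 1.403 = 75.76 ksi.
φR_n = 0.75 × 75.76 × 1.193 = 67.79 kips.

φR_n ≈ 67.8 kips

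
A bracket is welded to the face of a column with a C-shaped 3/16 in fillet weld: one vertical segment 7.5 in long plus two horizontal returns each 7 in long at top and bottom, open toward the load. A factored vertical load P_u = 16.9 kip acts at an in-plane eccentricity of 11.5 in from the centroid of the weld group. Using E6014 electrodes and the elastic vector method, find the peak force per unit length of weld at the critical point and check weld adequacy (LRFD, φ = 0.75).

E60XX → F_EXX = 60 ksi.
Total weld length L_w = 21.5 in. Treat welds as unit-width lines.
Centroid: x̄ = 2×7×3.5 / 21.5 = 2.279 in from the vertical weld.
Polar moment about centroid: J = I_x + I_y = [7.5³/12 + 2×7×3.75²] + [7.5×2.279² + 2(7³/12 + 7×1.221²)] = 349 in³.
Direct shear f_v = P/L_w = 16.9 / 21.5 = 0.786 kip/in (vertical).
Torsion M = P·e = 16.9 × 11.5 = 194.35 kip·in.
Critical point at (x, y) = (4.721, 3.75) from centroid. f_tx = M·y/J = 2.088 kip/in; f_ty = M·x/J = 2.629 kip/in.
Resultant f_max = √[f_tx² + (f_v + f_ty)²] = √[2.088² + (0.786 + 2.629)²] = 4.003 kip/in.
Capacity per unit length: φr_n = 0.75 × 0.6 × 60 × (0.707 × 0.1875) = 3.579 kip/in.
4.003 > 3.579 → NOT adequate.

f_max ≈ 4 kip/in; NOT adequate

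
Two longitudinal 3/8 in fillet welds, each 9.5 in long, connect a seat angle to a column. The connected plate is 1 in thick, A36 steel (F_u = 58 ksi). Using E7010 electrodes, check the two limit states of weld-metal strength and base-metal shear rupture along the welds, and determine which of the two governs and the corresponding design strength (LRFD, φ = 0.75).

φR_n ≈ 159 kip (weld metal governs)

E70XX → F_EXX = 70 ksi.
t_e = 0.707 × 0.375 = 0.2651 in; L = 19 in.
Weld metal: φR_n = 0.75 × 0.6 × 70 × 0.2651 × 19 = 158.7 kip.
Base metal (shear rupture): φR_n = 0.75 × 0.6 × 58 × 1 × 19 = 495.9 kip.
Governing: weld metal.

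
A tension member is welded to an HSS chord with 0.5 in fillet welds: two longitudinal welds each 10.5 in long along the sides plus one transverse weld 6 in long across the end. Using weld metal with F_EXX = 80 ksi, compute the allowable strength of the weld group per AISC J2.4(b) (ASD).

R_n/Ω ≈ 229 kips

t_e = 0.707 × 0.5 = 0.3535 in.
R_nwl = 0.6 × 80 × 0.3535 × 21 = 356.3 kips (longitudinal, 2 welds).
R_nwt = 0.6 × 80 × 0.3535 × 6 = 101.8 kips (transverse, base value).
(i) R_nwl + R_nwt = 458.1 kips; (ii) 0.85 R_nwl + 1.5 R_nwt = 455.6 kips.
R_n = max = 458.1 kips [governs: (i)]; R_n/Ω = 229.1 kips.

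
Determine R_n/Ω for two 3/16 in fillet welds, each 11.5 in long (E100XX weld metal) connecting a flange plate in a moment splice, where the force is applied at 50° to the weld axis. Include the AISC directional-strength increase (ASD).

R_n/Ω ≈ 122 kip

E100XX → F_EXX = 100 ksi.
t_e = 0.707 × 0.1875 = 0.1326 in; A_we = 0.1326 × 23 = 3.049 in².
Directional factor: 1.0 + 0.5 sin^1.5(50°) = 1.335.
F_nw = 0.6 × 100 × 1.335 = 80.11 ksi.
R_n/Ω = (80.11 × 3.049) / 2.0 = 122.1 kip.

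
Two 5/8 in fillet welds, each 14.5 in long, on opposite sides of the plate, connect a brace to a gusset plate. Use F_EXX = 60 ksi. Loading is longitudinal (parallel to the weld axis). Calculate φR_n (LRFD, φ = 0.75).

Effective throat t_e = 0.707 × 0.625 = 0.4419 in.
Total length L = 29 in; A_we = 0.4419 × 29 = 12.81 in².
F_nw = 0.6 F_EXX = 0.6 × 60 = 36 ksi.
φR_n = 0.75 × 36 × 12.81 = 346 kip.

φR_n ≈ 346 kip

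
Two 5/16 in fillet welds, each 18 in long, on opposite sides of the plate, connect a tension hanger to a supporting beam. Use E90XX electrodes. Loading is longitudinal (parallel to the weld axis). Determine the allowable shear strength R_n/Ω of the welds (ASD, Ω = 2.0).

E90XX → F_EXX = 90 ksi.
Effective throat t_e = 0.707 × 0.3125 = 0.2209 in.
Total length L = 36 in; A_we = 0.2209 × 36 = 7.954 in².
F_nw = 0.6 F_EXX = 0.6 × 90 = 54 ksi.
R_n = 54 × 7.954 = 429.5 kip; R_n/Ω = 429.5/2.0 = 214.8 kip.

R_n/Ω ≈ 215 kip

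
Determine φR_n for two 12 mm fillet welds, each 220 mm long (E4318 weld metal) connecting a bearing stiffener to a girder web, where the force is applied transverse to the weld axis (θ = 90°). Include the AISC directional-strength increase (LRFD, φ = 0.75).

E43XX → F_EXX = 430 MPa.
t_e = 0.707 × 12 = 8.484 mm; A_we = 8.484 × 440 = 3733 mm².
Directional factor: 1.0 + 0.5 sin^1.5(90°) = 1.5.
F_nw = 0.6 × 430 × 1.5 = 387 MPa.
φR_n = 0.75 × 387 × 3733 × 10⁻³ = 1083 kN.

φR_n ≈ 1080 kN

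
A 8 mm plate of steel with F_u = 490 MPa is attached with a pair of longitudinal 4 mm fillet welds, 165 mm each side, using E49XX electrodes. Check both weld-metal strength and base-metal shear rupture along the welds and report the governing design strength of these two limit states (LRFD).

φR_n ≈ 206 kN (weld metal governs)

E49XX → F_EXX = 490 MPa.
t_e = 0.707 × 4 = 2.828 mm; L = 330 mm.
Weld metal: φR_n = 0.75 × 0.6 × 490 × 2.828 × 330 × 10⁻³ = 205.8 kN.
Base metal (shear rupture): φR_n = 0.75 × 0.6 × 490 × 8 × 330 × 10⁻³ = 582.1 kN.
Governing: weld metal.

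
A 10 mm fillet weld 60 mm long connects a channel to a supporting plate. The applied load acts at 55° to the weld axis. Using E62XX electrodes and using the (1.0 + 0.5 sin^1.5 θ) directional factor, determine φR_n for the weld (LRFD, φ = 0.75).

E62XX → F_EXX = 620 MPa.
t_e = 0.707 × 10 = 7.07 mm; A_we = 7.07 × 60 = 424.2 mm².
Directional factor: 1.0 + 0.5 sin^1.5(55°) = 1.371.
F_nw = 0.6 × 620 × 1.371 = 509.9 MPa.
φR_n = 0.75 × 509.9 × 424.2 × 10⁻³ = 162.2 kN.

φR_n ≈ 162 kN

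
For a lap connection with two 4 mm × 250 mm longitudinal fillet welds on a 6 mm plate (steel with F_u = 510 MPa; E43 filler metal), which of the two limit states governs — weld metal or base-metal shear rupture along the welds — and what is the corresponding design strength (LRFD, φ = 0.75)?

φR_n ≈ 274 kN (weld metal governs)

E43XX → F_EXX = 430 MPa.
t_e = 0.707 × 4 = 2.828 mm; L = 500 mm.
Weld metal: φR_n = 0.75 × 0.6 × 430 × 2.828 × 500 × 10⁻³ = 273.6 kN.
Base metal (shear rupture): φR_n = 0.75 × 0.6 × 510 × 6 × 500 × 10⁻³ = 688.5 kN.
Governing: weld metal.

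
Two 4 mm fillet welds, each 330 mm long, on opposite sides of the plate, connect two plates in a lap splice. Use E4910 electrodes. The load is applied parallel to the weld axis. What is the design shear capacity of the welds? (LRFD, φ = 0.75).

φR_n ≈ 412 kN

E49XX → F_EXX = 490 MPa.
Effective throat t_e = 0.707 × 4 = 2.828 mm.
Total length L = 660 mm; A_we = 2.828 × 660 = 1866 mm².
F_nw = 0.6 F_EXX = 0.6 × 490 = 294 MPa.
φR_n = 0.75 × 294 × 1866 × 10⁻³ = 411.6 kN.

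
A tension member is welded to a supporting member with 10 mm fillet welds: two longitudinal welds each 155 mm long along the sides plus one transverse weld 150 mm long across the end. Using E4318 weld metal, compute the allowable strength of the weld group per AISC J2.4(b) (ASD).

R_n/Ω ≈ 446 kN

E43XX → F_EXX = 430 MPa.
t_e = 0.707 × 10 = 7.07 mm.
R_nwl = 0.6 × 430 × 7.07 × 310 × 10⁻³ = 565.5 kN (longitudinal, 2 welds).
R_nwt = 0.6 × 430 × 7.07 × 150 × 10⁻³ = 273.6 kN (transverse, base value).
(i) R_nwl + R_nwt = 839.1 kN; (ii) 0.85 R_nwl + 1.5 R_nwt = 891.1 kN.
R_n = max = 891.1 kN [governs: (ii)]; R_n/Ω = 445.5 kN.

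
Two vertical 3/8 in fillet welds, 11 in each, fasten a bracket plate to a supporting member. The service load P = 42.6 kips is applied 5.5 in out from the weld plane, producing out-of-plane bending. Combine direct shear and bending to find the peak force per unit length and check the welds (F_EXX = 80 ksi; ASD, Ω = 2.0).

f_max ≈ 6.12 kip/in; adequate

L_w = 2 × 11 = 22 in; section modulus (unit throat) S = 2 × L²/6 = 40.33 in².
Direct shear f_v = P/L_w = 42.6/22 = 1.936 kip/in.
Moment M = P × e = 42.6 × 5.5 = 234.3 kip·in; bending f_b = M/S = 5.809 kip/in.
f_max = √(f_v² + f_b²) = √(1.936² + 5.809²) = 6.123 kip/in.
r_n/Ω = (1/2.0) × 0.6 × 80 × (0.707 × 0.375) = 6.363 kip/in → adequate.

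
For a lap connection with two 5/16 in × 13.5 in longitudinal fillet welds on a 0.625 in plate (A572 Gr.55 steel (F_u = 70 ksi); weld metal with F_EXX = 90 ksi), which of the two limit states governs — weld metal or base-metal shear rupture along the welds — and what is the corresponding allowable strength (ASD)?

t_e = 0.707 × 0.3125 = 0.2209 in; L = 27 in.
Weld metal: R_n/Ω = (1/2.0) × 0.6 × 90 × 0.2209 × 27 = 161.1 kip.
Base metal (shear rupture): R_n/Ω = (1/2.0) × 0.6 × 70 × 0.625 × 27 = 354.4 kip.
Governing: weld metal.

R_n/Ω ≈ 161 kip (weld metal governs)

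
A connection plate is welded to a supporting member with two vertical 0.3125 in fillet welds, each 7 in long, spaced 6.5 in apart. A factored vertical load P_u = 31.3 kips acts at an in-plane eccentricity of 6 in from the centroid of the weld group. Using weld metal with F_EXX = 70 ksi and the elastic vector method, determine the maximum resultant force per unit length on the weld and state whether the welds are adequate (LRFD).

Total weld length L_w = 14 in. Treat welds as unit-width lines.
Polar moment about centroid: J = 2[d³/12 + d(b/2)²] = 2[7³/12 + 7×3.25²] = 205 in³.
Direct shear f_v = P/L_w = 31.3 / 14 = 2.236 kip/in (vertical).
Torsion M = P·e = 31.3 × 6 = 187.8 kip·in.
Critical point at (x, y) = (3.25, 3.5) from centroid. f_tx = M·y/J = 3.206 kip/in; f_ty = M·x/J = 2.977 kip/in.
Resultant f_max = √[f_tx² + (f_v + f_ty)²] = √[3.206² + (2.236 + 2.977)²] = 6.119 kip/in.
Capacity per unit length: φr_n = 0.75 × 0.6 × 70 × (0.707 × 0.3125) = 6.96 kip/in.
6.119 ≤ 6.96 → adequate.

f_max ≈ 6.12 kip/in; adequate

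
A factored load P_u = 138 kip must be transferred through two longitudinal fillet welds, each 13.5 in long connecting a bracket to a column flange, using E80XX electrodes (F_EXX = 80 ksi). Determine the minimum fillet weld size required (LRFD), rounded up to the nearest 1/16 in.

w = 1/4 in

Total weld length L = 27 in.
Required throat t_e = P_u / (φ × 0.6 F_EXX × L) = 138 / (0.75 × 0.6 × 80 × 27) = 0.142 in.
Required leg w = t_e / 0.707 = 0.2008 in → use 1/4 in.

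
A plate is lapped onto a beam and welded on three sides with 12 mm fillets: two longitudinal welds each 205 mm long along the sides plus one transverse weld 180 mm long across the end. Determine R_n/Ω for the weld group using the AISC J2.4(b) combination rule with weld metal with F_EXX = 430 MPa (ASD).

R_n/Ω ≈ 677 kN

t_e = 0.707 × 12 = 8.484 mm.
R_nwl = 0.6 × 430 × 8.484 × 410 × 10⁻³ = 897.4 kN (longitudinal, 2 welds).
R_nwt = 0.6 × 430 × 8.484 × 180 × 10⁻³ = 394 kN (transverse, base value).
(i) R_nwl + R_nwt = 1291 kN; (ii) 0.85 R_nwl + 1.5 R_nwt = 1354 kN.
R_n = max = 1354 kN [governs: (ii)]; R_n/Ω = 676.9 kN.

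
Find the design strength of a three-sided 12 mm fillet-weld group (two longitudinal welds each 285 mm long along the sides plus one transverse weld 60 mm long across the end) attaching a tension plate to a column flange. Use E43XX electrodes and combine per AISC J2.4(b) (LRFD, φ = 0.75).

E43XX → F_EXX = 430 MPa.
t_e = 0.707 × 12 = 8.484 mm.
R_nwl = 0.6 × 430 × 8.484 × 570 × 10⁻³ = 1248 kN (longitudinal, 2 welds).
R_nwt = 0.6 × 430 × 8.484 × 60 × 10⁻³ = 131.3 kN (transverse, base value).
(i) R_nwl + R_nwt = 1379 kN; (ii) 0.85 R_nwl + 1.5 R_nwt = 1258 kN.
R_n = max = 1379 kN [governs: (i)]; φR_n = 1034 kN.

φR_n ≈ 1030 kN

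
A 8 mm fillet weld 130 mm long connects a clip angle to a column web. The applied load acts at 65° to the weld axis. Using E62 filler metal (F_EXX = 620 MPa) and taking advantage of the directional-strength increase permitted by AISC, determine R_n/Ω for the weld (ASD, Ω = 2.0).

R_n/Ω ≈ 196 kN

t_e = 0.707 × 8 = 5.656 mm; A_we = 5.656 × 130 = 735.3 mm².
Directional factor: 1.0 + 0.5 sin^1.5(65°) = 1.431.
F_nw = 0.6 × 620 × 1.431 = 532.5 MPa.
R_n/Ω = (532.5 × 735.3) / 2.0 × 10⁻³ = 195.8 kN.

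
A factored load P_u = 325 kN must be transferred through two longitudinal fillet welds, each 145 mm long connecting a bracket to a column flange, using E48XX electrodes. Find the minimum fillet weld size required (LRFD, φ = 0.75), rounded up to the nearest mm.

E48XX → F_EXX = 480 MPa.
Total weld length L = 290 mm.
Required throat t_e = P_u / (φ × 0.6 F_EXX × L) = 325 / (0.75 × 0.6 × 480 × 290 × 10⁻³) = 5.188 mm.
Required leg w = t_e / 0.707 = 7.339 mm → use 8 mm.

w = 8 mm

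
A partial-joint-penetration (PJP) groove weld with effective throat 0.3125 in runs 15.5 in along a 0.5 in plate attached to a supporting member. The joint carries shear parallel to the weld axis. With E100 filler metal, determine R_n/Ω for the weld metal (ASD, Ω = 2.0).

R_n/Ω ≈ 145 kips

E100XX → F_EXX = 100 ksi.
Effective throat (given) t_e = 0.3125 in.
A_we = 0.3125 × 15.5 = 4.844 in².
F_nw = 0.6 F_EXX = 60 ksi.
R_n/Ω = (60 × 4.844) / 2.0 = 145.3 kips.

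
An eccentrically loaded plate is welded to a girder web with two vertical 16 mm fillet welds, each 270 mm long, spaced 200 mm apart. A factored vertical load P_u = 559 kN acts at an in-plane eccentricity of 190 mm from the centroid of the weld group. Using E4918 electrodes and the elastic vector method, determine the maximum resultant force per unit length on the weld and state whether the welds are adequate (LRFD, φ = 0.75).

E49XX → F_EXX = 490 MPa.
Total weld length L_w = 540 mm. Treat welds as unit-width lines.
Polar moment about centroid: J = 2[d³/12 + d(b/2)²] = 2[270³/12 + 270×100²] = 8680000 mm³.
Direct shear f_v = P/L_w = 559×10³ / 540 = 1035 N/mm (vertical).
Torsion M = P·e = 559×10³ × 190 = 106210000 N·mm.
Critical point at (x, y) = (100, 135) from centroid. f_tx = M·y/J = 1652 N/mm; f_ty = M·x/J = 1224 N/mm.
Resultant f_max = √[f_tx² + (f_v + f_ty)²] = √[1652² + (1035 + 1224)²] = 2798 N/mm.
Capacity per unit length: φr_n = 0.75 × 0.6 × 490 × (0.707 × 16) = 2494 N/mm.
2798 > 2494 → NOT adequate.

f_max ≈ 2800 N/mm; NOT adequate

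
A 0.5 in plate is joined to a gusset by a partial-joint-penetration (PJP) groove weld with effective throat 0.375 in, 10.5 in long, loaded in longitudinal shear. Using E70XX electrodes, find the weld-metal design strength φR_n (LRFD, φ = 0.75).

E70XX → F_EXX = 70 ksi.
Effective throat (given) t_e = 0.375 in.
A_we = 0.375 × 10.5 = 3.938 in².
F_nw = 0.6 F_EXX = 42 ksi.
φR_n = 0.75 × 42 × 3.938 = 124 kip.

φR_n ≈ 124 kip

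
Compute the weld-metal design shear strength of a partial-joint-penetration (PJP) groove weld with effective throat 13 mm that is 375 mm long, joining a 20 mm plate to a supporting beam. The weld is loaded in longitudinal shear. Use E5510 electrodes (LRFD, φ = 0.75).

E55XX → F_EXX = 550 MPa.
Effective throat (given) t_e = 13 mm.
A_we = 13 × 375 = 4875 mm².
F_nw = 0.6 F_EXX = 330 MPa.
φR_n = 0.75 × 330 × 4875 × 10⁻³ = 1207 kN.

φR_n ≈ 1210 kN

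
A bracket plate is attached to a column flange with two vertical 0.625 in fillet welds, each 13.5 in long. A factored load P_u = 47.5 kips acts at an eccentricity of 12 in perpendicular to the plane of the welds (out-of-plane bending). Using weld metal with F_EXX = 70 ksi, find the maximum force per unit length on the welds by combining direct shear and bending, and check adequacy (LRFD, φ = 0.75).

L_w = 2 × 13.5 = 27 in; section modulus (unit throat) S = 2 × L²/6 = 60.75 in².
Direct shear f_v = P/L_w = 47.5/27 = 1.759 kip/in.
Moment M = P × e = 47.5 × 12 = 570 kip·in; bending f_b = M/S = 9.383 kip/in.
f_max = √(f_v² + f_b²) = √(1.759² + 9.383²) = 9.546 kip/in.
φr_n = 0.75 × 0.6 × 70 × (0.707 × 0.625) = 13.92 kip/in → adequate.

f_max ≈ 9.55 kip/in; adequate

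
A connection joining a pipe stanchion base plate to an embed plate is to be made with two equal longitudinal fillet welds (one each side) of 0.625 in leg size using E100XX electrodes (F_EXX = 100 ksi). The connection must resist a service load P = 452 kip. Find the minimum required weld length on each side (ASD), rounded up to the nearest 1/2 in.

Throat t_e = 0.707 × 0.625 = 0.4419 in.
r_n/Ω = (0.6 × 100 × 0.4419) / 2.0 = 13.26 kip/in.
L_req = P / (r_n/Ω) = 452 / 13.26 = 34.1 in total.
Per side: 34.1 / 2 = 17.05 in.
Round up → use L = 17.5 in on each side.

L = 17.5 in on each side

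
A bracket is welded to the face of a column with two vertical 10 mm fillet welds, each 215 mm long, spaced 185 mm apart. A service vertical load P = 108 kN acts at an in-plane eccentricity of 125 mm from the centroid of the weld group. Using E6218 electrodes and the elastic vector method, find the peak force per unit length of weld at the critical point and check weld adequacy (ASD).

E62XX → F_EXX = 620 MPa.
Total weld length L_w = 430 mm. Treat welds as unit-width lines.
Polar moment about centroid: J = 2[d³/12 + d(b/2)²] = 2[215³/12 + 215×92.5²] = 5336000 mm³.
Direct shear f_v = P/L_w = 108×10³ / 430 = 251.2 N/mm (vertical).
Torsion M = P·e = 108×10³ × 125 = 13500000 N·mm.
Critical point at (x, y) = (92.5, 107.5) from centroid. f_tx = M·y/J = 272 N/mm; f_ty = M·x/J = 234 N/mm.
Resultant f_max = √[f_tx² + (f_v + f_ty)²] = √[272² + (251.2 + 234)²] = 556.2 N/mm.
Capacity per unit length: r_n/Ω = (1/2.0) × 0.6 × 620 × (0.707 × 10) = 1315 N/mm.
556.2 ≤ 1315 → adequate.

f_max ≈ 556 N/mm; adequate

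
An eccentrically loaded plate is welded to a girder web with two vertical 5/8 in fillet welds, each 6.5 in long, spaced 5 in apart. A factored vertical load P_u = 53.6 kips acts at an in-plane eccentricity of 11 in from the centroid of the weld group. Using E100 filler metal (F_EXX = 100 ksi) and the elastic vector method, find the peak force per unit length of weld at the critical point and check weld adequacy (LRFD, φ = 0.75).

f_max ≈ 21.8 kip/in; NOT adequate

Total weld length L_w = 13 in. Treat welds as unit-width lines.
Polar moment about centroid: J = 2[d³/12 + d(b/2)²] = 2[6.5³/12 + 6.5×2.5²] = 127 in³.
Direct shear f_v = P/L_w = 53.6 / 13 = 4.123 kip/in (vertical).
Torsion M = P·e = 53.6 × 11 = 589.6 kip·in.
Critical point at (x, y) = (2.5, 3.25) from centroid. f_tx = M·y/J = 15.09 kip/in; f_ty = M·x/J = 11.6 kip/in.
Resultant f_max = √[f_tx² + (f_v + f_ty)²] = √[15.09² + (4.123 + 11.6)²] = 21.79 kip/in.
Capacity per unit length: φr_n = 0.75 × 0.6 × 100 × (0.707 × 0.625) = 19.88 kip/in.
21.79 > 19.88 → NOT adequate.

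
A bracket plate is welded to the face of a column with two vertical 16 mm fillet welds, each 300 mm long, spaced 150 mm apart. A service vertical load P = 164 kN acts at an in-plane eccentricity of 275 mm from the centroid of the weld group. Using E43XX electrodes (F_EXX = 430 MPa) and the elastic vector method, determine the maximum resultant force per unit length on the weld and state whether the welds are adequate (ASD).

Total weld length L_w = 600 mm. Treat welds as unit-width lines.
Polar moment about centroid: J = 2[d³/12 + d(b/2)²] = 2[300³/12 + 300×75²] = 7875000 mm³.
Direct shear f_v = P/L_w = 164×10³ / 600 = 273.3 N/mm (vertical).
Torsion M = P·e = 164×10³ × 275 = 45100000 N·mm.
Critical point at (x, y) = (75, 150) from centroid. f_tx = M·y/J = 859 N/mm; f_ty = M·x/J = 429.5 N/mm.
Resultant f_max = √[f_tx² + (f_v + f_ty)²] = √[859² + (273.3 + 429.5)²] = 1110 N/mm.
Capacity per unit length: r_n/Ω = (1/2.0) × 0.6 × 430 × (0.707 × 16) = 1459 N/mm.
1110 ≤ 1459 → adequate.

f_max ≈ 1110 N/mm; adequate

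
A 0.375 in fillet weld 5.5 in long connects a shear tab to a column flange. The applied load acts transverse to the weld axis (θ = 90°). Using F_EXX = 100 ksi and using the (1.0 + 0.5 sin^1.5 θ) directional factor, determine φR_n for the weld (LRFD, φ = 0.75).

φR_n ≈ 98.4 kips

t_e = 0.707 × 0.375 = 0.2651 in; A_we = 0.2651 × 5.5 = 1.458 in².
Directional factor: 1.0 + 0.5 sin^1.5(90°) = 1.5.
F_nw = 0.6 × 100 × 1.5 = 90 ksi.
φR_n = 0.75 × 90 × 1.458 = 98.43 kips.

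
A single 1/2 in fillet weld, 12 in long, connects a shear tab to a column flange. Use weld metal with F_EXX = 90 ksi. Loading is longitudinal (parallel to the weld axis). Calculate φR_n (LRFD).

Effective throat t_e = 0.707 × 0.5 = 0.3535 in.
Total length L = 12 in; A_we = 0.3535 × 12 = 4.242 in².
F_nw = 0.6 F_EXX = 0.6 × 90 = 54 ksi.
φR_n = 0.75 × 54 × 4.242 = 171.8 kip.

φR_n ≈ 172 kip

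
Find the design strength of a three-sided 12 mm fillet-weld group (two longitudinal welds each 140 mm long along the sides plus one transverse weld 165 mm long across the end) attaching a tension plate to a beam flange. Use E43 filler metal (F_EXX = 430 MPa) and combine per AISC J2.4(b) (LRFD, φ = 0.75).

t_e = 0.707 × 12 = 8.484 mm.
R_nwl = 0.6 × 430 × 8.484 × 280 × 10⁻³ = 612.9 kN (longitudinal, 2 welds).
R_nwt = 0.6 × 430 × 8.484 × 165 × 10⁻³ = 361.2 kN (transverse, base value).
(i) R_nwl + R_nwt = 974 kN; (ii) 0.85 R_nwl + 1.5 R_nwt = 1063 kN.
R_n = max = 1063 kN [governs: (ii)]; φR_n = 797 kN.

φR_n ≈ 797 kN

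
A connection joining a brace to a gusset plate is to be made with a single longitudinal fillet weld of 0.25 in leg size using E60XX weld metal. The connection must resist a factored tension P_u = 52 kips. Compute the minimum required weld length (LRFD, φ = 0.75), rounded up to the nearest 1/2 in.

L = 11 in

E60XX → F_EXX = 60 ksi.
Throat t_e = 0.707 × 0.25 = 0.1767 in.
φr_n = 0.75 × 0.6 × 60 × 0.1767 = 4.772 kips/in.
L_req = P_u / φr_n = 52 / 4.772 = 10.9 in total.
Round up → use L = 11 in.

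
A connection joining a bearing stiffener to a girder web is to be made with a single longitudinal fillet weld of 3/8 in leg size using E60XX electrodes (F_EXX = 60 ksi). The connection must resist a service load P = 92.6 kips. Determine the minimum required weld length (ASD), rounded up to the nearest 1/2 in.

L = 19.5 in

Throat t_e = 0.707 × 0.375 = 0.2651 in.
r_n/Ω = (0.6 × 60 × 0.2651) / 2.0 = 4.772 kip/in.
L_req = P / (r_n/Ω) = 92.6 / 4.772 = 19.4 in total.
Round up → use L = 19.5 in.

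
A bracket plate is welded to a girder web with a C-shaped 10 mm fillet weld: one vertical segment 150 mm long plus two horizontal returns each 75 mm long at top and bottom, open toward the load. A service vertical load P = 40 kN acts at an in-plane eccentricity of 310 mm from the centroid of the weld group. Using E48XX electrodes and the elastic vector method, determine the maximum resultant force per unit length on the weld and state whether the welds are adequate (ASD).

f_max ≈ 980 N/mm; adequate

E48XX → F_EXX = 480 MPa.
Total weld length L_w = 300 mm. Treat welds as unit-width lines.
Centroid: x̄ = 2×75×37.5 / 300 = 18.75 mm from the vertical weld.
Polar moment about centroid: J = I_x + I_y = [150³/12 + 2×75×75²] + [150×18.75² + 2(75³/12 + 75×18.75²)] = 1301000 mm³.
Direct shear f_v = P/L_w = 40×10³ / 300 = 133.3 N/mm (vertical).
Torsion M = P·e = 40×10³ × 310 = 12400000 N·mm.
Critical point at (x, y) = (56.25, 75) from centroid. f_tx = M·y/J = 715 N/mm; f_ty = M·x/J = 536.2 N/mm.
Resultant f_max = √[f_tx² + (f_v + f_ty)²] = √[715² + (133.3 + 536.2)²] = 979.5 N/mm.
Capacity per unit length: r_n/Ω = (1/2.0) × 0.6 × 480 × (0.707 × 10) = 1018 N/mm.
979.5 ≤ 1018 → adequate.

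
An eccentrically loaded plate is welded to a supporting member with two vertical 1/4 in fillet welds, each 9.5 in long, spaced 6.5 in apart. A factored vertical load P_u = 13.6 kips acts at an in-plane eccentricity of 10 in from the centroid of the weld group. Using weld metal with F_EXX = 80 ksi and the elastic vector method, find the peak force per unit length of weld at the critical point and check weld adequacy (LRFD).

f_max ≈ 2.75 kip/in; adequate

Total weld length L_w = 19 in. Treat welds as unit-width lines.
Polar moment about centroid: J = 2[d³/12 + d(b/2)²] = 2[9.5³/12 + 9.5×3.25²] = 343.6 in³.
Direct shear f_v = P/L_w = 13.6 / 19 = 0.7158 kip/in (vertical).
Torsion M = P·e = 13.6 × 10 = 136 kip·in.
Critical point at (x, y) = (3.25, 4.75) from centroid. f_tx = M·y/J = 1.88 kip/in; f_ty = M·x/J = 1.286 kip/in.
Resultant f_max = √[f_tx² + (f_v + f_ty)²] = √[1.88² + (0.7158 + 1.286)²] = 2.747 kip/in.
Capacity per unit length: φr_n = 0.75 × 0.6 × 80 × (0.707 × 0.25) = 6.363 kip/in.
2.747 ≤ 6.363 → adequate.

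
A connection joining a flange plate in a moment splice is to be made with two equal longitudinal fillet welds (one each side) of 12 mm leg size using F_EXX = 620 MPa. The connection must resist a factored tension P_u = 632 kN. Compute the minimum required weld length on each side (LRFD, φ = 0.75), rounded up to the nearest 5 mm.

L = 135 mm on each side

Throat t_e = 0.707 × 12 = 8.484 mm.
φr_n = 0.75 × 0.6 × 620 × 8.484 × 10⁻³ = 2.367 kN/mm.
L_req = P_u / φr_n = 632 / 2.367 = 267 mm total.
Per side: 267 / 2 = 133.5 mm.
Round up → use L = 135 mm on each side.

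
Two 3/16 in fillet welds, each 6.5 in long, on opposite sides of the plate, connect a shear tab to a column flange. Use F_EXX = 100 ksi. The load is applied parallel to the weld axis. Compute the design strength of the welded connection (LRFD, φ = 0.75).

φR_n ≈ 77.5 kip

Effective throat t_e = 0.707 × 0.1875 = 0.1326 in.
Total length L = 13 in; A_we = 0.1326 × 13 = 1.723 in².
F_nw = 0.6 F_EXX = 0.6 × 100 = 60 ksi.
φR_n = 0.75 × 60 × 1.723 = 77.55 kip.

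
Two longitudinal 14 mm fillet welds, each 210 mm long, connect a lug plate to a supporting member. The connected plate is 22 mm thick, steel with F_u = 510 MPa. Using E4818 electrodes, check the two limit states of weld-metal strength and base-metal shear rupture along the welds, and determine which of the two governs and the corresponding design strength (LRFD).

φR_n ≈ 898 kN (weld metal governs)

E48XX → F_EXX = 480 MPa.
t_e = 0.707 × 14 = 9.898 mm; L = 420 mm.
Weld metal: φR_n = 0.75 × 0.6 × 480 × 9.898 × 420 × 10⁻³ = 897.9 kN.
Base metal (shear rupture): φR_n = 0.75 × 0.6 × 510 × 22 × 420 × 10⁻³ = 2121 kN.
Governing: weld metal.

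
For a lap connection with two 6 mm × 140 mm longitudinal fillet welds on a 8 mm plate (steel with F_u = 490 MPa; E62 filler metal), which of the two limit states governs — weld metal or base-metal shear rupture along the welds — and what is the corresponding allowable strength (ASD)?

R_n/Ω ≈ 221 kN (weld metal governs)

E62XX → F_EXX = 620 MPa.
t_e = 0.707 × 6 = 4.242 mm; L = 280 mm.
Weld metal: R_n/Ω = (1/2.0) × 0.6 × 620 × 4.242 × 280 × 10⁻³ = 220.9 kN.
Base metal (shear rupture): R_n/Ω = (1/2.0) × 0.6 × 490 × 8 × 280 × 10⁻³ = 329.3 kN.
Governing: weld metal.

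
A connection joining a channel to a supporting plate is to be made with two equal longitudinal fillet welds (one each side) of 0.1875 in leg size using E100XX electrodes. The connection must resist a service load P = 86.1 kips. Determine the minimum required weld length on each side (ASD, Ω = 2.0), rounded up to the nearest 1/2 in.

L = 11 in on each side

E100XX → F_EXX = 100 ksi.
Throat t_e = 0.707 × 0.1875 = 0.1326 in.
r_n/Ω = (0.6 × 100 × 0.1326) / 2.0 = 3.977 kip/in.
L_req = P / (r_n/Ω) = 86.1 / 3.977 = 21.65 in total.
Per side: 21.65 / 2 = 10.83 in.
Round up → use L = 11 in on each side.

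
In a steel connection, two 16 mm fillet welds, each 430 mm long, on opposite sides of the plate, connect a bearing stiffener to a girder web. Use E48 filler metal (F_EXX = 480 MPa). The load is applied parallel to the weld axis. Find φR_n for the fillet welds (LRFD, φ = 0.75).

φR_n ≈ 2100 kN

Effective throat t_e = 0.707 × 16 = 11.31 mm.
Total length L = 860 mm; A_we = 11.31 × 860 = 9728 mm².
F_nw = 0.6 F_EXX = 0.6 × 480 = 288 MPa.
φR_n = 0.75 × 288 × 9728 × 10⁻³ = 2101 kN.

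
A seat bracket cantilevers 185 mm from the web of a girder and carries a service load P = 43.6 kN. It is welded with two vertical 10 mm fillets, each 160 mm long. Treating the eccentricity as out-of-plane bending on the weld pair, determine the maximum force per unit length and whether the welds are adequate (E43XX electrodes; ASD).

f_max ≈ 955 N/mm; NOT adequate

E43XX → F_EXX = 430 MPa.
L_w = 2 × 160 = 320 mm; section modulus (unit throat) S = 2 × L²/6 = 8533 mm².
Direct shear f_v = P/L_w = 43.6×10³/320 = 136.2 N/mm.
Moment M = P × e = 43.6×10³ × 185 = 8066000 N·mm; bending f_b = M/S = 945.2 N/mm.
f_max = √(f_v² + f_b²) = √(136.2² + 945.2²) = 955 N/mm.
r_n/Ω = (1/2.0) × 0.6 × 430 × (0.707 × 10) = 912 N/mm → NOT adequate.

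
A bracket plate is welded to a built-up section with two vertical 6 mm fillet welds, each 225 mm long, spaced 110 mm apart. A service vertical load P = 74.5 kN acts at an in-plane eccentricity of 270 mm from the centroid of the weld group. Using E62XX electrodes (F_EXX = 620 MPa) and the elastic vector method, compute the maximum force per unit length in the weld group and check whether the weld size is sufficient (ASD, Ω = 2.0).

Total weld length L_w = 450 mm. Treat welds as unit-width lines.
Polar moment about centroid: J = 2[d³/12 + d(b/2)²] = 2[225³/12 + 225×55²] = 3260000 mm³.
Direct shear f_v = P/L_w = 74.5×10³ / 450 = 165.6 N/mm (vertical).
Torsion M = P·e = 74.5×10³ × 270 = 20115000 N·mm.
Critical point at (x, y) = (55, 112.5) from centroid. f_tx = M·y/J = 694.2 N/mm; f_ty = M·x/J = 339.4 N/mm.
Resultant f_max = √[f_tx² + (f_v + f_ty)²] = √[694.2² + (165.6 + 339.4)²] = 858.4 N/mm.
Capacity per unit length: r_n/Ω = (1/2.0) × 0.6 × 620 × (0.707 × 6) = 789 N/mm.
858.4 > 789 → NOT adequate.

f_max ≈ 858 N/mm; NOT adequate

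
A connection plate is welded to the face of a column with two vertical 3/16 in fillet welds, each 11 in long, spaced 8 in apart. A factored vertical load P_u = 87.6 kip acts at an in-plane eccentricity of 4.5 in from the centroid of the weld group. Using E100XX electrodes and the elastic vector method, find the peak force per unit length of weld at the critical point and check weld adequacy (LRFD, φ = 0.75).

E100XX → F_EXX = 100 ksi.
Total weld length L_w = 22 in. Treat welds as unit-width lines.
Polar moment about centroid: J = 2[d³/12 + d(b/2)²] = 2[11³/12 + 11×4²] = 573.8 in³.
Direct shear f_v = P/L_w = 87.6 / 22 = 3.982 kip/in (vertical).
Torsion M = P·e = 87.6 × 4.5 = 394.2 kip·in.
Critical point at (x, y) = (4, 5.5) from centroid. f_tx = M·y/J = 3.778 kip/in; f_ty = M·x/J = 2.748 kip/in.
Resultant f_max = √[f_tx² + (f_v + f_ty)²] = √[3.778² + (3.982 + 2.748)²] = 7.718 kip/in.
Capacity per unit length: φr_n = 0.75 × 0.6 × 100 × (0.707 × 0.1875) = 5.965 kip/in.
7.718 > 5.965 → NOT adequate.

f_max ≈ 7.72 kip/in; NOT adequate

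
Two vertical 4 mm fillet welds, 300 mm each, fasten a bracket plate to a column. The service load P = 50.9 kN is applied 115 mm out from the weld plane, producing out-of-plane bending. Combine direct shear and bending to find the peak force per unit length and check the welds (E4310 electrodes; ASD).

f_max ≈ 213 N/mm; adequate

E43XX → F_EXX = 430 MPa.
L_w = 2 × 300 = 600 mm; section modulus (unit throat) S = 2 × L²/6 = 30000 mm².
Direct shear f_v = P/L_w = 50.9×10³/600 = 84.83 N/mm.
Moment M = P × e = 50.9×10³ × 115 = 5853500 N·mm; bending f_b = M/S = 195.1 N/mm.
f_max = √(f_v² + f_b²) = √(84.83² + 195.1²) = 212.8 N/mm.
r_n/Ω = (1/2.0) × 0.6 × 430 × (0.707 × 4) = 364.8 N/mm → adequate.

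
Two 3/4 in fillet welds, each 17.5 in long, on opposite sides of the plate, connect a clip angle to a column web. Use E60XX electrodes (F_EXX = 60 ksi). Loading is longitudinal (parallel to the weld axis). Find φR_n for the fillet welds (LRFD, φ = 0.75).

φR_n ≈ 501 kip

Effective throat t_e = 0.707 × 0.75 = 0.5302 in.
Total length L = 35 in; A_we = 0.5302 × 35 = 18.56 in².
F_nw = 0.6 F_EXX = 0.6 × 60 = 36 ksi.
φR_n = 0.75 × 36 × 18.56 = 501.1 kip.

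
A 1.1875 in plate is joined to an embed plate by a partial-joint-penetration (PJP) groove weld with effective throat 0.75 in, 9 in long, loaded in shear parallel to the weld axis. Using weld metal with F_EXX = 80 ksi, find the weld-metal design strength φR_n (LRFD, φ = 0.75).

Effective throat (given) t_e = 0.75 in.
A_we = 0.75 × 9 = 6.75 in².
F_nw = 0.6 F_EXX = 48 ksi.
φR_n = 0.75 × 48 × 6.75 = 243 kip.

φR_n ≈ 243 kip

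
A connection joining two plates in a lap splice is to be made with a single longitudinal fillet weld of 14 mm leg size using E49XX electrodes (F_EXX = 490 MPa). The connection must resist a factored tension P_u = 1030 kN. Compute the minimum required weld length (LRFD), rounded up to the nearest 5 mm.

Throat t_e = 0.707 × 14 = 9.898 mm.
φr_n = 0.75 × 0.6 × 490 × 9.898 × 10⁻³ = 2.183 kN/mm.
L_req = P_u / φr_n = 1030 / 2.183 = 471.9 mm total.
Round up → use L = 475 mm.

L = 475 mm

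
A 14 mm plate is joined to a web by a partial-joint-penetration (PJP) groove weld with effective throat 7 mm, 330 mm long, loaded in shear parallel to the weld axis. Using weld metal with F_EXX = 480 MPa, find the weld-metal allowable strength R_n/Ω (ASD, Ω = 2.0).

R_n/Ω ≈ 333 kN

Effective throat (given) t_e = 7 mm.
A_we = 7 × 330 = 2310 mm².
F_nw = 0.6 F_EXX = 288 MPa.
R_n/Ω = (288 × 2310) / 2.0 × 10⁻³ = 332.6 kN.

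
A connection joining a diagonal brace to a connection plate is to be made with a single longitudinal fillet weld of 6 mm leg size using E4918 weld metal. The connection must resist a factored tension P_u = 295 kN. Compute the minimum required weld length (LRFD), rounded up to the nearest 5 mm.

E49XX → F_EXX = 490 MPa.
Throat t_e = 0.707 × 6 = 4.242 mm.
φr_n = 0.75 × 0.6 × 490 × 4.242 × 10⁻³ = 0.9354 kN/mm.
L_req = P_u / φr_n = 295 / 0.9354 = 315.4 mm total.
Round up → use L = 320 mm.

L = 320 mm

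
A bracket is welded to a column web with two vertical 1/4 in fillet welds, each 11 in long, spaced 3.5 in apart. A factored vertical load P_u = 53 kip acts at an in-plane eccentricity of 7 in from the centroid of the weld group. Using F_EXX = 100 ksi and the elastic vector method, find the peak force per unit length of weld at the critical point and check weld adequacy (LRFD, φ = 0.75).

f_max ≈ 8.45 kip/in; NOT adequate

Total weld length L_w = 22 in. Treat welds as unit-width lines.
Polar moment about centroid: J = 2[d³/12 + d(b/2)²] = 2[11³/12 + 11×1.75²] = 289.2 in³.
Direct shear f_v = P/L_w = 53 / 22 = 2.409 kip/in (vertical).
Torsion M = P·e = 53 × 7 = 371 kip·in.
Critical point at (x, y) = (1.75, 5.5) from centroid. f_tx = M·y/J = 7.055 kip/in; f_ty = M·x/J = 2.245 kip/in.
Resultant f_max = √[f_tx² + (f_v + f_ty)²] = √[7.055² + (2.409 + 2.245)²] = 8.452 kip/in.
Capacity per unit length: φr_n = 0.75 × 0.6 × 100 × (0.707 × 0.25) = 7.954 kip/in.
8.452 > 7.954 → NOT adequate.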